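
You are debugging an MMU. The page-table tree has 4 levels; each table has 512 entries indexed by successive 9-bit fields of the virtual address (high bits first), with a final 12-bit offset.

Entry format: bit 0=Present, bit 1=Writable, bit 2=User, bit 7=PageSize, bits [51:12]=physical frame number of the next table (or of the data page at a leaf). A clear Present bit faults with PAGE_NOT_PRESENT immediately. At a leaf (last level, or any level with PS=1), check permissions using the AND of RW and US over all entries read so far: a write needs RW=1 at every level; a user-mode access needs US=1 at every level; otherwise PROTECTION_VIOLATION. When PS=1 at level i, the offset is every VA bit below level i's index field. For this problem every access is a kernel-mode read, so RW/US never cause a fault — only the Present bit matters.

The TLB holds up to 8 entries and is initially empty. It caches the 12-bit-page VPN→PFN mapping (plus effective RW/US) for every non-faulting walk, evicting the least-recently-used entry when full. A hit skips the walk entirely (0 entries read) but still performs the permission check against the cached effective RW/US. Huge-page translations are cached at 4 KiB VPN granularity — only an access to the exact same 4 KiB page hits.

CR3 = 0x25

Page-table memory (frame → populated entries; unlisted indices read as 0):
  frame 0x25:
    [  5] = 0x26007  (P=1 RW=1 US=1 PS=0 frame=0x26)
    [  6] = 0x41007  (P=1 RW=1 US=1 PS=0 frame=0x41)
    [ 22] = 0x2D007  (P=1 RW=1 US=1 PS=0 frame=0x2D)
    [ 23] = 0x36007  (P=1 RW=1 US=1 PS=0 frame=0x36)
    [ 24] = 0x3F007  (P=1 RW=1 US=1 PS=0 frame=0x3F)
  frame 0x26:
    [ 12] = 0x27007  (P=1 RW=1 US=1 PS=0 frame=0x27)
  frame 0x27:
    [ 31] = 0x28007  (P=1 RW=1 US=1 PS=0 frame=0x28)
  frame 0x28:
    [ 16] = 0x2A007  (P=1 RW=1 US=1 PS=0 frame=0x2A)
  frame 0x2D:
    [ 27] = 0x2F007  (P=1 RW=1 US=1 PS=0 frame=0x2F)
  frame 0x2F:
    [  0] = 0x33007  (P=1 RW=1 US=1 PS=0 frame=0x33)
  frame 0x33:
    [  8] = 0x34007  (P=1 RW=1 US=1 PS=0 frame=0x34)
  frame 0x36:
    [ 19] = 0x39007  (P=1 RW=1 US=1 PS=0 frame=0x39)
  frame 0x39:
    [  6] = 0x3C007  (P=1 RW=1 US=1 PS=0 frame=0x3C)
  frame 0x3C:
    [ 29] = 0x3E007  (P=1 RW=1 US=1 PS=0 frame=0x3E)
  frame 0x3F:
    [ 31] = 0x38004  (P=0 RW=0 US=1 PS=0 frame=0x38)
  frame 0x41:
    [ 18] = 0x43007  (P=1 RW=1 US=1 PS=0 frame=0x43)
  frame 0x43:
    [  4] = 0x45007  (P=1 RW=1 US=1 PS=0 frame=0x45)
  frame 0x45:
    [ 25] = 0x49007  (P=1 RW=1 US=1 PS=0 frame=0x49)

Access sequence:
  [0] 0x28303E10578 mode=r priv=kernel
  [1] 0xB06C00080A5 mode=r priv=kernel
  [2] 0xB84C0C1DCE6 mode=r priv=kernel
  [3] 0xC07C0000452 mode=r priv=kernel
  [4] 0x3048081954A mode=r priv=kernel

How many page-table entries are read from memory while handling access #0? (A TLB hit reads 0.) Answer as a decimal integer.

Per-access translation:
#0 VA=0x28303E10578 (r,kernel):
  L0 @0x25[5] → 0x26007  P=1,RW=1,US=1,PS=0
  L1 @0x26[12] → 0x27007  P=1,RW=1,US=1,PS=0
  L2 @0x27[31] → 0x28007  P=1,RW=1,US=1,PS=0
  L3 @0x28[16] → 0x2A007  P=1,RW=1,US=1,PS=0
  ⇒ phys 0x2A578  [4 reads]
#1 VA=0xB06C00080A5 (r,kernel):
  L0 @0x25[22] → 0x2D007  P=1,RW=1,US=1,PS=0
  L1 @0x2D[27] → 0x2F007  P=1,RW=1,US=1,PS=0
  L2 @0x2F[0] → 0x33007  P=1,RW=1,US=1,PS=0
  L3 @0x33[8] → 0x34007  P=1,RW=1,US=1,PS=0
  ⇒ phys 0x340A5  [4 reads]
#2 VA=0xB84C0C1DCE6 (r,kernel):
  L0 @0x25[23] → 0x36007  P=1,RW=1,US=1,PS=0
  L1 @0x36[19] → 0x39007  P=1,RW=1,US=1,PS=0
  L2 @0x39[6] → 0x3C007  P=1,RW=1,US=1,PS=0
  L3 @0x3C[29] → 0x3E007  P=1,RW=1,US=1,PS=0
  ⇒ phys 0x3ECE6  [4 reads]
#3 VA=0xC07C0000452 (r,kernel):
  L0 @0x25[24] → 0x3F007  P=1,RW=1,US=1,PS=0
  L1 @0x3F[31] → 0x38004  P=0,RW=0,US=1,PS=0
  ✗ PAGE_NOT_PRESENT  [2 reads]
#4 VA=0x3048081954A (r,kernel):
  L0 @0x25[6] → 0x41007  P=1,RW=1,US=1,PS=0
  L1 @0x41[18] → 0x43007  P=1,RW=1,US=1,PS=0
  L2 @0x43[4] → 0x45007  P=1,RW=1,US=1,PS=0
  L3 @0x45[25] → 0x49007  P=1,RW=1,US=1,PS=0
  ⇒ phys 0x4954A  [4 reads]

Entries read for #0: 4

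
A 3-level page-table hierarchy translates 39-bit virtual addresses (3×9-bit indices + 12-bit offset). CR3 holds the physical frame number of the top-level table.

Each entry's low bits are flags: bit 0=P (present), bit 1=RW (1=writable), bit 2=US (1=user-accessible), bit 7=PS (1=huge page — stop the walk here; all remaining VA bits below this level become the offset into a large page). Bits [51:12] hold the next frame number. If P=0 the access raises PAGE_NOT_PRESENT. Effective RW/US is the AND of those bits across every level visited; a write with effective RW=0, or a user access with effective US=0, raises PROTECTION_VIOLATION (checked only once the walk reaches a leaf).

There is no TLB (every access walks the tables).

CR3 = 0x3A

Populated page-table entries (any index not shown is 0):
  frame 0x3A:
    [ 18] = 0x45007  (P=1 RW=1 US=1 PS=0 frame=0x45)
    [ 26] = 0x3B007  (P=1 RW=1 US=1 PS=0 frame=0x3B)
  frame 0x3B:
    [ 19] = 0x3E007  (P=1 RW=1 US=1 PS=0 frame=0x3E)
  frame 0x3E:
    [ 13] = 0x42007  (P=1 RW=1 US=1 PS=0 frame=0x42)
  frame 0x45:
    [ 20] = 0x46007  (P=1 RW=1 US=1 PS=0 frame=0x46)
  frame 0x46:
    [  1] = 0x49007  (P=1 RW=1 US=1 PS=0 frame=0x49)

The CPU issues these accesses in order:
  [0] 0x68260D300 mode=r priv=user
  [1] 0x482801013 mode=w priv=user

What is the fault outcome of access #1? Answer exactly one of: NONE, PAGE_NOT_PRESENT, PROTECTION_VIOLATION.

Trace:
#0 VA=0x68260D300 (r,user):
  L0: frame=0x3A idx=26 entry=0x3B007 [P=1 RW=1 US=1 PS=0]
  L1: frame=0x3B idx=19 entry=0x3E007 [P=1 RW=1 US=1 PS=0]
  L2: frame=0x3E idx=13 entry=0x42007 [P=1 RW=1 US=1 PS=0]
  ⇒ phys 0x42300  [3 reads]
#1 VA=0x482801013 (w,user):
  L0: frame=0x3A idx=18 entry=0x45007 [P=1 RW=1 US=1 PS=0]
  L1: frame=0x45 idx=20 entry=0x46007 [P=1 RW=1 US=1 PS=0]
  L2: frame=0x46 idx=1 entry=0x49007 [P=1 RW=1 US=1 PS=0]
  ⇒ phys 0x49013  [3 reads]

Access #1 fault: NONE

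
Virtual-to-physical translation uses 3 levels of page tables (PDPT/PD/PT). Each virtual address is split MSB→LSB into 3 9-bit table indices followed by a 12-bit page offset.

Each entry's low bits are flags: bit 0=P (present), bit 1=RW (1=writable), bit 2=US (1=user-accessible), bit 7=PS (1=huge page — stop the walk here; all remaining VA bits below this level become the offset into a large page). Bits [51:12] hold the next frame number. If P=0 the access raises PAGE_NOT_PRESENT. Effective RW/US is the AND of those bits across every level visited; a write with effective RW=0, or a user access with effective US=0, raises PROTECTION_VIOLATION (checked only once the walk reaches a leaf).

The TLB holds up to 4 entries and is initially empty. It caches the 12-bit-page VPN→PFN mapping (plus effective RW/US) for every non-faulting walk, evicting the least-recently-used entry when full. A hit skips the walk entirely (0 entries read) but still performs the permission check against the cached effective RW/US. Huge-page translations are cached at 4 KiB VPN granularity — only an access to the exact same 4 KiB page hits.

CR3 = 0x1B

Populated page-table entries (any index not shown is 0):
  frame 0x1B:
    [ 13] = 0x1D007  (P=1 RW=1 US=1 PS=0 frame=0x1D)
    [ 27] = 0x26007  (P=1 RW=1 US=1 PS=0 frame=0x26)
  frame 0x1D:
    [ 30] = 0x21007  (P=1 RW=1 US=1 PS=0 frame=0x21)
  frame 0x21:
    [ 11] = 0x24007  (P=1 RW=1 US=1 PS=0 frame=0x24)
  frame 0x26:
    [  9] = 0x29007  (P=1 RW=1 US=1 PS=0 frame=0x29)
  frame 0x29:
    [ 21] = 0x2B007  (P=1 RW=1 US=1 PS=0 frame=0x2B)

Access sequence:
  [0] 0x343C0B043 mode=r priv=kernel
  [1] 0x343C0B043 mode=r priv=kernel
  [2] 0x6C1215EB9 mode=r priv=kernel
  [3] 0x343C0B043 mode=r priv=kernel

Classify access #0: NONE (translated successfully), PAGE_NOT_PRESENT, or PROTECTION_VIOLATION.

Per-access translation:
#0 VA=0x343C0B043 (r,kernel):
  [0] read 0x1B idx=13: raw=0x1D007 flags P=1 W=1 U=1 S=0
  [1] read 0x1D idx=30: raw=0x21007 flags P=1 W=1 U=1 S=0
  [2] read 0x21 idx=11: raw=0x24007 flags P=1 W=1 U=1 S=0
  ✓ 0x24043  — 3 lookups
#1 VA=0x343C0B043 (r,kernel):
  TLB hit vpn=0x343C0B → PA=0x24043
#2 VA=0x6C1215EB9 (r,kernel):
  [0] read 0x1B idx=27: raw=0x26007 flags P=1 W=1 U=1 S=0
  [1] read 0x26 idx=9: raw=0x29007 flags P=1 W=1 U=1 S=0
  [2] read 0x29 idx=21: raw=0x2B007 flags P=1 W=1 U=1 S=0
  ✓ 0x2BEB9  — 3 lookups
#3 VA=0x343C0B043 (r,kernel):
  TLB hit vpn=0x343C0B → PA=0x24043

Access #0 fault: NONE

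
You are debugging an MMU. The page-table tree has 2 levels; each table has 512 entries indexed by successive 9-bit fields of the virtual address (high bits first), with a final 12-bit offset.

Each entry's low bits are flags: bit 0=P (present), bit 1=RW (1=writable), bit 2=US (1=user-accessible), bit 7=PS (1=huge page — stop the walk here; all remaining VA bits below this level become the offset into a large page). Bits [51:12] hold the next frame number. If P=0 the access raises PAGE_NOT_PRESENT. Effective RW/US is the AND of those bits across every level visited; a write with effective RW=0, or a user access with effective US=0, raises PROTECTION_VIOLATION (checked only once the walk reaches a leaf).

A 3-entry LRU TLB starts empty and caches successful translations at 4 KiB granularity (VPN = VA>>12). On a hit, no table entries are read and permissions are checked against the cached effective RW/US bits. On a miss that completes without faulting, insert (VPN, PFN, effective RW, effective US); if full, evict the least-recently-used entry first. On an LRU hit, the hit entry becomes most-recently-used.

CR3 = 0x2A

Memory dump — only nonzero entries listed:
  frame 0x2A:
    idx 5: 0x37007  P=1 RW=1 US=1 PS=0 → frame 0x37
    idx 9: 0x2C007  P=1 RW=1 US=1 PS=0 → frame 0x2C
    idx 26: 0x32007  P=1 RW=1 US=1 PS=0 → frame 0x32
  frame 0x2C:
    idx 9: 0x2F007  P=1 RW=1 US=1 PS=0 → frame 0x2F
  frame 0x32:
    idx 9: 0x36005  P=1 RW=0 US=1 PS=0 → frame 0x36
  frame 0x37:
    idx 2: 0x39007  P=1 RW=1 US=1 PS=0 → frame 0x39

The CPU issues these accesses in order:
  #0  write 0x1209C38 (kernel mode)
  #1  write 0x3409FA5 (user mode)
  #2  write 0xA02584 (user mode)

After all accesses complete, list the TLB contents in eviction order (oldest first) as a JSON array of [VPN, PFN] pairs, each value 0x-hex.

Trace:
#0 VA=0x1209C38 (w,kernel):
  L0: frame=0x2A idx=9 entry=0x2C007 [P=1 RW=1 US=1 PS=0]
  L1: frame=0x2C idx=9 entry=0x2F007 [P=1 RW=1 US=1 PS=0]
  ✓ 0x2FC38  — 2 lookups
#1 VA=0x3409FA5 (w,user):
  L0: frame=0x2A idx=26 entry=0x32007 [P=1 RW=1 US=1 PS=0]
  L1: frame=0x32 idx=9 entry=0x36005 [P=1 RW=0 US=1 PS=0]
  ✗ PROTECTION_VIOLATION  [2 reads]
#2 VA=0xA02584 (w,user):
  L0: frame=0x2A idx=5 entry=0x37007 [P=1 RW=1 US=1 PS=0]
  L1: frame=0x37 idx=2 entry=0x39007 [P=1 RW=1 US=1 PS=0]
  ✓ 0x39584  — 2 lookups

TLB: [["0x1209", "0x2F"], ["0xA02", "0x39"]]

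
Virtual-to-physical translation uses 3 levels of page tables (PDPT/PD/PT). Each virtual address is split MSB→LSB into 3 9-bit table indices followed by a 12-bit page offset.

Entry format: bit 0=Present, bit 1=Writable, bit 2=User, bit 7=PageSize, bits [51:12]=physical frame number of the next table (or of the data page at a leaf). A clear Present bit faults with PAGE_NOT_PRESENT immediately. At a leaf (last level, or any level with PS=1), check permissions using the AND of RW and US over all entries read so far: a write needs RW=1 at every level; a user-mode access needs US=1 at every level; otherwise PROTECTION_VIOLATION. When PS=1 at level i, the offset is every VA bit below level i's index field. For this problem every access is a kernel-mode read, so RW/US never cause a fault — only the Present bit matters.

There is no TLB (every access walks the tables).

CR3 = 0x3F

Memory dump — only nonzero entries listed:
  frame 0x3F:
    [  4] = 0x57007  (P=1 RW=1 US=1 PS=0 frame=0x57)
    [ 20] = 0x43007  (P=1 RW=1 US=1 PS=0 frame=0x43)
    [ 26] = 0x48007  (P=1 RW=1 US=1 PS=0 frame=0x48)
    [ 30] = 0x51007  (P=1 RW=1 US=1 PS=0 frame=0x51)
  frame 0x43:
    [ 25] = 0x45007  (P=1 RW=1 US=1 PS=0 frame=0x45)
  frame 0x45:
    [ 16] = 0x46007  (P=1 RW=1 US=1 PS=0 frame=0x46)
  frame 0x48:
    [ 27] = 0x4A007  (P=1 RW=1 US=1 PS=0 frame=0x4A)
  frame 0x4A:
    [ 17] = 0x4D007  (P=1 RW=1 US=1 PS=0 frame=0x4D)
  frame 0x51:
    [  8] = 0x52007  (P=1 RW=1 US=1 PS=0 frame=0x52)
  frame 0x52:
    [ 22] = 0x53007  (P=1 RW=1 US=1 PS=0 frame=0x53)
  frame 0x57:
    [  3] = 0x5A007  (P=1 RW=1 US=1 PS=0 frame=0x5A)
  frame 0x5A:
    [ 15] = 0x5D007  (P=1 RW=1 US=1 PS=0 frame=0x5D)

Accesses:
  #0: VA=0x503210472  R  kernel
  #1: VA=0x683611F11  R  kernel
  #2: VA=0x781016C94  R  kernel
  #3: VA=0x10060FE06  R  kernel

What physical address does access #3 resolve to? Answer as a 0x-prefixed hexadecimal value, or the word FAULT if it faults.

Walk each access:
#0 VA=0x503210472 (r,kernel):
  L0: frame=0x3F idx=20 entry=0x43007 [P=1 RW=1 US=1 PS=0]
  L1: frame=0x43 idx=25 entry=0x45007 [P=1 RW=1 US=1 PS=0]
  L2: frame=0x45 idx=16 entry=0x46007 [P=1 RW=1 US=1 PS=0]
  → PA=0x46472  (3 entries read)
#1 VA=0x683611F11 (r,kernel):
  L0: frame=0x3F idx=26 entry=0x48007 [P=1 RW=1 US=1 PS=0]
  L1: frame=0x48 idx=27 entry=0x4A007 [P=1 RW=1 US=1 PS=0]
  L2: frame=0x4A idx=17 entry=0x4D007 [P=1 RW=1 US=1 PS=0]
  → PA=0x4DF11  (3 entries read)
#2 VA=0x781016C94 (r,kernel):
  L0: frame=0x3F idx=30 entry=0x51007 [P=1 RW=1 US=1 PS=0]
  L1: frame=0x51 idx=8 entry=0x52007 [P=1 RW=1 US=1 PS=0]
  L2: frame=0x52 idx=22 entry=0x53007 [P=1 RW=1 US=1 PS=0]
  → PA=0x53C94  (3 entries read)
#3 VA=0x10060FE06 (r,kernel):
  L0: frame=0x3F idx=4 entry=0x57007 [P=1 RW=1 US=1 PS=0]
  L1: frame=0x57 idx=3 entry=0x5A007 [P=1 RW=1 US=1 PS=0]
  L2: frame=0x5A idx=15 entry=0x5D007 [P=1 RW=1 US=1 PS=0]
  → PA=0x5DE06  (3 entries read)

Access #3 PA: 0x5DE06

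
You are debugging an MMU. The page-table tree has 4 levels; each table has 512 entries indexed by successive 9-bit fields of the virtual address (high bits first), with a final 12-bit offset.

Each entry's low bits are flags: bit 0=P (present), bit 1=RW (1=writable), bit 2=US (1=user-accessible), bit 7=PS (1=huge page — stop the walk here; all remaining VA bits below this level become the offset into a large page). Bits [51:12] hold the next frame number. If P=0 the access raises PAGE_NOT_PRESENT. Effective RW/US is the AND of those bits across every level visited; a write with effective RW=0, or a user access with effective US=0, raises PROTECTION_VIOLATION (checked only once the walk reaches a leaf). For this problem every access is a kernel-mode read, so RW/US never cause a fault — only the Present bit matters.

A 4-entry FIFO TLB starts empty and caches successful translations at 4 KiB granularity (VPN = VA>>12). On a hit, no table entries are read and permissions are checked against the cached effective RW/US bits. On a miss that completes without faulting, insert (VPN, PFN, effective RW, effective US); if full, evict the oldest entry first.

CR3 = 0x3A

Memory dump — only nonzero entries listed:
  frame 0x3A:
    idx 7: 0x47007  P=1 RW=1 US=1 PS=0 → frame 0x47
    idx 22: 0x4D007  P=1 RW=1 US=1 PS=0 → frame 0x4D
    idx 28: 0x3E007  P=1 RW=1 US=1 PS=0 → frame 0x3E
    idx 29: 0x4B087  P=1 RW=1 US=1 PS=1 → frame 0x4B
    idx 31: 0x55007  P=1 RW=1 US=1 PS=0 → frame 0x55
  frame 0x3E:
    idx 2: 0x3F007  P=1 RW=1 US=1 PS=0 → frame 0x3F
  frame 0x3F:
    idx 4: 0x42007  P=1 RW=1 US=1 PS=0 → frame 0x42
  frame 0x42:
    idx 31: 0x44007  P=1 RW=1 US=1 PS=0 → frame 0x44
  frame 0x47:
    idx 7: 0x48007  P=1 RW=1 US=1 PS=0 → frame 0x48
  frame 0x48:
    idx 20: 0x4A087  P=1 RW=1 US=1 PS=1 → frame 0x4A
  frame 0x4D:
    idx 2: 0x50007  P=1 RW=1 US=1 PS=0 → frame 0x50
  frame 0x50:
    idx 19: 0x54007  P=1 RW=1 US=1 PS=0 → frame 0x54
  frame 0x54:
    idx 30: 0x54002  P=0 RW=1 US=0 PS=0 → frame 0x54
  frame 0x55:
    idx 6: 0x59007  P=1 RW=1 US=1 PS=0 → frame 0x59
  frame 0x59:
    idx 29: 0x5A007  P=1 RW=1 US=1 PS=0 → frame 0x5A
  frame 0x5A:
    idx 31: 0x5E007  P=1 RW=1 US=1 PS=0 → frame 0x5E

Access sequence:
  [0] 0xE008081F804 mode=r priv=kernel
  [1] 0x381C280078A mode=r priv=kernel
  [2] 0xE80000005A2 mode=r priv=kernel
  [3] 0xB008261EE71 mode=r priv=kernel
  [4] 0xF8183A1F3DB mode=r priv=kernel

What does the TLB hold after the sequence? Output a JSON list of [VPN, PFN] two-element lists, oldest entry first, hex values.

Per-access translation:
#0 VA=0xE008081F804 (r,kernel):
  L0 @0x3A[28] → 0x3E007  P=1,RW=1,US=1,PS=0
  L1 @0x3E[2] → 0x3F007  P=1,RW=1,US=1,PS=0
  L2 @0x3F[4] → 0x42007  P=1,RW=1,US=1,PS=0
  L3 @0x42[31] → 0x44007  P=1,RW=1,US=1,PS=0
  ⇒ phys 0x44804  [4 reads]
#1 VA=0x381C280078A (r,kernel):
  L0 @0x3A[7] → 0x47007  P=1,RW=1,US=1,PS=0
  L1 @0x47[7] → 0x48007  P=1,RW=1,US=1,PS=0
  L2 @0x48[20] → 0x4A087  P=1,RW=1,US=1,PS=1
  ⇒ phys 0x4A78A (huge @L2)  [3 reads]
#2 VA=0xE80000005A2 (r,kernel):
  L0 @0x3A[29] → 0x4B087  P=1,RW=1,US=1,PS=1
  ⇒ phys 0x4B5A2 (huge @L0)  [1 reads]
#3 VA=0xB008261EE71 (r,kernel):
  L0 @0x3A[22] → 0x4D007  P=1,RW=1,US=1,PS=0
  L1 @0x4D[2] → 0x50007  P=1,RW=1,US=1,PS=0
  L2 @0x50[19] → 0x54007  P=1,RW=1,US=1,PS=0
  L3 @0x54[30] → 0x54002  P=0,RW=1,US=0,PS=0
  ✗ PAGE_NOT_PRESENT  [4 reads]
#4 VA=0xF8183A1F3DB (r,kernel):
  L0 @0x3A[31] → 0x55007  P=1,RW=1,US=1,PS=0
  L1 @0x55[6] → 0x59007  P=1,RW=1,US=1,PS=0
  L2 @0x59[29] → 0x5A007  P=1,RW=1,US=1,PS=0
  L3 @0x5A[31] → 0x5E007  P=1,RW=1,US=1,PS=0
  ⇒ phys 0x5E3DB  [4 reads]

TLB: [["0xE008081F", "0x44"], ["0x381C2800", "0x4A"], ["0xE8000000", "0x4B"], ["0xF8183A1F", "0x5E"]]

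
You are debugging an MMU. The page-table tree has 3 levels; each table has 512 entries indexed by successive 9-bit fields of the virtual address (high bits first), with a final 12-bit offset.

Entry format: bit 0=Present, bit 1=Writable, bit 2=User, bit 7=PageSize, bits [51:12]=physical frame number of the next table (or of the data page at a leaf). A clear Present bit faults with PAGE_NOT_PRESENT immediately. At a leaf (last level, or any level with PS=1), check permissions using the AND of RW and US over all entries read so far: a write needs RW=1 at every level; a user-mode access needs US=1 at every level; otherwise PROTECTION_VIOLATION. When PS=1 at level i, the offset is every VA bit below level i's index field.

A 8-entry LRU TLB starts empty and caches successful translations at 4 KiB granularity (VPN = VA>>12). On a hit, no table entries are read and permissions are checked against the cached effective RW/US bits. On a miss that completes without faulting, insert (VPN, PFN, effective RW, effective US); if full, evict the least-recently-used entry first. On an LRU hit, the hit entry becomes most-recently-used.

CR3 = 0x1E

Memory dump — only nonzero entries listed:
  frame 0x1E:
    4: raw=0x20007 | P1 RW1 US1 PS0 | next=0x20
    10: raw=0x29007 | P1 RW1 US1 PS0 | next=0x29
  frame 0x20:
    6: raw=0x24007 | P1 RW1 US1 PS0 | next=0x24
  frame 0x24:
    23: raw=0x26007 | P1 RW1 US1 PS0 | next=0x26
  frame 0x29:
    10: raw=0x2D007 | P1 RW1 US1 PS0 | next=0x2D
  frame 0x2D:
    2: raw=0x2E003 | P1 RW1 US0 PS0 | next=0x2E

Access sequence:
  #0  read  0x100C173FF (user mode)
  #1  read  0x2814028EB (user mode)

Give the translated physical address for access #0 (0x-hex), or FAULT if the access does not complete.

Walk each access:
#0 VA=0x100C173FF (r,user):
  [0] read 0x1E idx=4: raw=0x20007 flags P=1 W=1 U=1 S=0
  [1] read 0x20 idx=6: raw=0x24007 flags P=1 W=1 U=1 S=0
  [2] read 0x24 idx=23: raw=0x26007 flags P=1 W=1 U=1 S=0
  ✓ 0x263FF  — 3 lookups
#1 VA=0x2814028EB (r,user):
  [0] read 0x1E idx=10: raw=0x29007 flags P=1 W=1 U=1 S=0
  [1] read 0x29 idx=10: raw=0x2D007 flags P=1 W=1 U=1 S=0
  [2] read 0x2D idx=2: raw=0x2E003 flags P=1 W=1 U=0 S=0
  → PROTECTION_VIOLATION  (3 entries read)

Access #0 PA: 0x263FF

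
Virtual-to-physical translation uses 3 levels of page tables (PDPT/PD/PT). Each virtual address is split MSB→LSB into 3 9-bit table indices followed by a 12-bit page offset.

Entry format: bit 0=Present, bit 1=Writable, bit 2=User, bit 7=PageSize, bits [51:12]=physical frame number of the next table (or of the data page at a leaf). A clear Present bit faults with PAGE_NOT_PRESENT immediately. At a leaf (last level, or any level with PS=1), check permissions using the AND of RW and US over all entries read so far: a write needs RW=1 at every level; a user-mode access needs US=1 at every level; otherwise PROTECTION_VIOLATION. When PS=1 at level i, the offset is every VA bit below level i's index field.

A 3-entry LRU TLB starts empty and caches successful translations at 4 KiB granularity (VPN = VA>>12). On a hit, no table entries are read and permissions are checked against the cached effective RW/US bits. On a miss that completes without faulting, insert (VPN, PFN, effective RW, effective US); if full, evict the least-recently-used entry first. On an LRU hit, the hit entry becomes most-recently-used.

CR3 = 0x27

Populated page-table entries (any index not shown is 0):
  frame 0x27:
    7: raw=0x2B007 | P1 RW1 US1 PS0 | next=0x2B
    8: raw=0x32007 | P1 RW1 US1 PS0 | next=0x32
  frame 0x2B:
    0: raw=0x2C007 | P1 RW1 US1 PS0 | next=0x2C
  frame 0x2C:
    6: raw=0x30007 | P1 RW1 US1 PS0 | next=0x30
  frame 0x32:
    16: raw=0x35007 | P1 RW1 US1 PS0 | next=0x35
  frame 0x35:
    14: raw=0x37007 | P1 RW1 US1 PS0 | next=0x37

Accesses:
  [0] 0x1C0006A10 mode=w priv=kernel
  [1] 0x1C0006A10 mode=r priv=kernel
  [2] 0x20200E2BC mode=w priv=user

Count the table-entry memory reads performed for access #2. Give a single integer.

Trace:
#0 VA=0x1C0006A10 (w,kernel):
  L0 @0x27[7] → 0x2B007  P=1,RW=1,US=1,PS=0
  L1 @0x2B[0] → 0x2C007  P=1,RW=1,US=1,PS=0
  L2 @0x2C[6] → 0x30007  P=1,RW=1,US=1,PS=0
  → PA=0x30A10  (3 entries read)
#1 VA=0x1C0006A10 (r,kernel):
  TLB hit vpn=0x1C0006 → PA=0x30A10
#2 VA=0x20200E2BC (w,user):
  L0 @0x27[8] → 0x32007  P=1,RW=1,US=1,PS=0
  L1 @0x32[16] → 0x35007  P=1,RW=1,US=1,PS=0
  L2 @0x35[14] → 0x37007  P=1,RW=1,US=1,PS=0
  → PA=0x372BC  (3 entries read)

Entries read for #2: 3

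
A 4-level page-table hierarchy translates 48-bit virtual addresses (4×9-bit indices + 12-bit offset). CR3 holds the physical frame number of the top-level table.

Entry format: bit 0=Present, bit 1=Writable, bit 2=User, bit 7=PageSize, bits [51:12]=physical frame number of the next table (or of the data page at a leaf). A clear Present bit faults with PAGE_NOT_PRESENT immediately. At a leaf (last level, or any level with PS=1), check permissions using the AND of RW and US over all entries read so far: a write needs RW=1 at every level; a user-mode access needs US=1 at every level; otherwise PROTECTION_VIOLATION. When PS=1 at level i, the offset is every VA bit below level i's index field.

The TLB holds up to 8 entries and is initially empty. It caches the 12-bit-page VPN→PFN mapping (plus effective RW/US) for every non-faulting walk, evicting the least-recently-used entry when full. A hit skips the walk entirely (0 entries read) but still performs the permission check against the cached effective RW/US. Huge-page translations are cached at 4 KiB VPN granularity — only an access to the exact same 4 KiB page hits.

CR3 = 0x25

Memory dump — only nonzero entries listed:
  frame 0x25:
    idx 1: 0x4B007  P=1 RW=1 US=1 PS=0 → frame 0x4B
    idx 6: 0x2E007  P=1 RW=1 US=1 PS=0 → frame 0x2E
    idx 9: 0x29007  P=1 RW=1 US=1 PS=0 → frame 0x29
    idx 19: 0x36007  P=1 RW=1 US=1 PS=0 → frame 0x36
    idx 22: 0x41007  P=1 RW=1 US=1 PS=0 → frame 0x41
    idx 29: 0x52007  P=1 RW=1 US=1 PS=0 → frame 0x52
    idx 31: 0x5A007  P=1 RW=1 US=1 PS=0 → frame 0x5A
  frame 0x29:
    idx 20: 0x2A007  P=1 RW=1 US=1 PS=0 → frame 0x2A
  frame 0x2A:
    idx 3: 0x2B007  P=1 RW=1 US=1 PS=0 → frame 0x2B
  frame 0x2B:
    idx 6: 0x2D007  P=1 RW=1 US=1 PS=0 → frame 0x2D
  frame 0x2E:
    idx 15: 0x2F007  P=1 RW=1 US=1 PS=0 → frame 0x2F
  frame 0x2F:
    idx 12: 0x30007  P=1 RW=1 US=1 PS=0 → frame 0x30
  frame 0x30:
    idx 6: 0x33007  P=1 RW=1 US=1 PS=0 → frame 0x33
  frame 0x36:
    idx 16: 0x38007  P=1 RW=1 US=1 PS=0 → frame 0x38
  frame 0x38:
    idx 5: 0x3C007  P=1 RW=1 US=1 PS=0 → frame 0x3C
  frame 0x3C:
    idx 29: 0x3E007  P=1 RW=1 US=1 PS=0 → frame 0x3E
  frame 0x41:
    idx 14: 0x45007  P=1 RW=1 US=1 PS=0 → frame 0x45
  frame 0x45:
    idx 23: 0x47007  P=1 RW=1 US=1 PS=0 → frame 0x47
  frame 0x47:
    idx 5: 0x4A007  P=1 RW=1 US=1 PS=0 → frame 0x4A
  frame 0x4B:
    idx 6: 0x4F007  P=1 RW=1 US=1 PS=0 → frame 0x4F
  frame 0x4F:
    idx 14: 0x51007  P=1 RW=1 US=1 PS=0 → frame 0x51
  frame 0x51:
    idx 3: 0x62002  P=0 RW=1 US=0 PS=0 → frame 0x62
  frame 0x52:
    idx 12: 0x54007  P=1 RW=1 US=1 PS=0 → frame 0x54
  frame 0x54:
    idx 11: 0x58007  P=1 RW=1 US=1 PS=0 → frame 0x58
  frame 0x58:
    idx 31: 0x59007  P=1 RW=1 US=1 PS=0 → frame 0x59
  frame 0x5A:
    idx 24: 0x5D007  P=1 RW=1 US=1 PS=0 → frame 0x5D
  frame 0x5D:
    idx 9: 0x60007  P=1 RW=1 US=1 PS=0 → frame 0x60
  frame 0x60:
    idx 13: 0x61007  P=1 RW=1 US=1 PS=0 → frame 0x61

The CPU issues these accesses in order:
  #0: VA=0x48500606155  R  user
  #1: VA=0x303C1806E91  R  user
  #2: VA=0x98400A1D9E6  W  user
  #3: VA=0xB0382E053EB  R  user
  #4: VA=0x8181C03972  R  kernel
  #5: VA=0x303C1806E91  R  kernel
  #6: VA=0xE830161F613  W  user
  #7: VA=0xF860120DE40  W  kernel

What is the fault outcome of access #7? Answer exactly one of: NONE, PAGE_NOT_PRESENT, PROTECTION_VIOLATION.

Per-access translation:
#0 VA=0x48500606155 (r,user):
  [0] read 0x25 idx=9: raw=0x29007 flags P=1 W=1 U=1 S=0
  [1] read 0x29 idx=20: raw=0x2A007 flags P=1 W=1 U=1 S=0
  [2] read 0x2A idx=3: raw=0x2B007 flags P=1 W=1 U=1 S=0
  [3] read 0x2B idx=6: raw=0x2D007 flags P=1 W=1 U=1 S=0
  ✓ 0x2D155  — 4 lookups
#1 VA=0x303C1806E91 (r,user):
  [0] read 0x25 idx=6: raw=0x2E007 flags P=1 W=1 U=1 S=0
  [1] read 0x2E idx=15: raw=0x2F007 flags P=1 W=1 U=1 S=0
  [2] read 0x2F idx=12: raw=0x30007 flags P=1 W=1 U=1 S=0
  [3] read 0x30 idx=6: raw=0x33007 flags P=1 W=1 U=1 S=0
  ✓ 0x33E91  — 4 lookups
#2 VA=0x98400A1D9E6 (w,user):
  [0] read 0x25 idx=19: raw=0x36007 flags P=1 W=1 U=1 S=0
  [1] read 0x36 idx=16: raw=0x38007 flags P=1 W=1 U=1 S=0
  [2] read 0x38 idx=5: raw=0x3C007 flags P=1 W=1 U=1 S=0
  [3] read 0x3C idx=29: raw=0x3E007 flags P=1 W=1 U=1 S=0
  ✓ 0x3E9E6  — 4 lookups
#3 VA=0xB0382E053EB (r,user):
  [0] read 0x25 idx=22: raw=0x41007 flags P=1 W=1 U=1 S=0
  [1] read 0x41 idx=14: raw=0x45007 flags P=1 W=1 U=1 S=0
  [2] read 0x45 idx=23: raw=0x47007 flags P=1 W=1 U=1 S=0
  [3] read 0x47 idx=5: raw=0x4A007 flags P=1 W=1 U=1 S=0
  ✓ 0x4A3EB  — 4 lookups
#4 VA=0x8181C03972 (r,kernel):
  [0] read 0x25 idx=1: raw=0x4B007 flags P=1 W=1 U=1 S=0
  [1] read 0x4B idx=6: raw=0x4F007 flags P=1 W=1 U=1 S=0
  [2] read 0x4F idx=14: raw=0x51007 flags P=1 W=1 U=1 S=0
  [3] read 0x51 idx=3: raw=0x62002 flags P=0 W=1 U=0 S=0
  → PAGE_NOT_PRESENT  (4 entries read)
#5 VA=0x303C1806E91 (r,kernel):
  TLB hit vpn=0x303C1806 → PA=0x33E91
#6 VA=0xE830161F613 (w,user):
  [0] read 0x25 idx=29: raw=0x52007 flags P=1 W=1 U=1 S=0
  [1] read 0x52 idx=12: raw=0x54007 flags P=1 W=1 U=1 S=0
  [2] read 0x54 idx=11: raw=0x58007 flags P=1 W=1 U=1 S=0
  [3] read 0x58 idx=31: raw=0x59007 flags P=1 W=1 U=1 S=0
  ✓ 0x59613  — 4 lookups
#7 VA=0xF860120DE40 (w,kernel):
  [0] read 0x25 idx=31: raw=0x5A007 flags P=1 W=1 U=1 S=0
  [1] read 0x5A idx=24: raw=0x5D007 flags P=1 W=1 U=1 S=0
  [2] read 0x5D idx=9: raw=0x60007 flags P=1 W=1 U=1 S=0
  [3] read 0x60 idx=13: raw=0x61007 flags P=1 W=1 U=1 S=0
  ✓ 0x61E40  — 4 lookups

Access #7 fault: NONE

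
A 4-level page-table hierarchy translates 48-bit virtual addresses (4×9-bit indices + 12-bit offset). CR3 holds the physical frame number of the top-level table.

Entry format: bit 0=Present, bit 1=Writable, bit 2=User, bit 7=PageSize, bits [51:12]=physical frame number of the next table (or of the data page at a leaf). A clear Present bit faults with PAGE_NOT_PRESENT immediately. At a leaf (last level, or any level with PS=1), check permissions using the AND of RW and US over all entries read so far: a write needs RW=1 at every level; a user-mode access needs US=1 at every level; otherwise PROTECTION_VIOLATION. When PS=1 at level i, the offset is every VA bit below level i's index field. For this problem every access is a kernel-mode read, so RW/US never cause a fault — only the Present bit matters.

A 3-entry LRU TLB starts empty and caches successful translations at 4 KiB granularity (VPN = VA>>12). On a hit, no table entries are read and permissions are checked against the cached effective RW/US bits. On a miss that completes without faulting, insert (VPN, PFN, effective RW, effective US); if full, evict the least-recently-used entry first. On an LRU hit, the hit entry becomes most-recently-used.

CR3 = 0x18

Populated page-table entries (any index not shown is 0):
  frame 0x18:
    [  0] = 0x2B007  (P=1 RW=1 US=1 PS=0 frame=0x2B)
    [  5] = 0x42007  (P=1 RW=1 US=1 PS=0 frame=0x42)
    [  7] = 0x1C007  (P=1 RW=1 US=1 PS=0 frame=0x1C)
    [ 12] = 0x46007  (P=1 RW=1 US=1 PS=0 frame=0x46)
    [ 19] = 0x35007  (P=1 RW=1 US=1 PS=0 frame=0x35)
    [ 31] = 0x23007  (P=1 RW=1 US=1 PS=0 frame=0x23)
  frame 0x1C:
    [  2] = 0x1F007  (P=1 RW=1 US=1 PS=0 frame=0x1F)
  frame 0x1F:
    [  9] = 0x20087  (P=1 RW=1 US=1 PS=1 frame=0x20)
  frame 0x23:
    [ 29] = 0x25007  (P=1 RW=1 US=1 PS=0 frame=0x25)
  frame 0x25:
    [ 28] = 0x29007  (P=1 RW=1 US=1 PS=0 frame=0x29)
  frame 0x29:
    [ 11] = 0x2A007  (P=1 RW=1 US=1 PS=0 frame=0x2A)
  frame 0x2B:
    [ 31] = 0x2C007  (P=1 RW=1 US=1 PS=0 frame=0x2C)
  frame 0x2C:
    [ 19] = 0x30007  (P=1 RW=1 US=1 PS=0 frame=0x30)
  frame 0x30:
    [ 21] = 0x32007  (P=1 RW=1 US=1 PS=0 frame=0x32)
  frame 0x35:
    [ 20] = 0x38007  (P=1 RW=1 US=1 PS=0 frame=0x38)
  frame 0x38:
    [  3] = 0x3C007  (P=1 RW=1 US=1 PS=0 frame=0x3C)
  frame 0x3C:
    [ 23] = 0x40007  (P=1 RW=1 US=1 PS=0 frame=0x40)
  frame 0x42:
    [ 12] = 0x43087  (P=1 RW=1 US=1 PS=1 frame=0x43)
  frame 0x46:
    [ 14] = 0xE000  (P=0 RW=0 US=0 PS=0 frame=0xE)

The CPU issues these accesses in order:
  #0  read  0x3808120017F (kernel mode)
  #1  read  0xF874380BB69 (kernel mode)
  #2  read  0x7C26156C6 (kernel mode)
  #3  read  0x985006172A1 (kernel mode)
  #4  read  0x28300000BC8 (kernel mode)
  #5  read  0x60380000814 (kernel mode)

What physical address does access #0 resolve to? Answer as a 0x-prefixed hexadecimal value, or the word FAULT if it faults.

Per-access translation:
#0 VA=0x3808120017F (r,kernel):
  L0 @0x18[7] → 0x1C007  P=1,RW=1,US=1,PS=0
  L1 @0x1C[2] → 0x1F007  P=1,RW=1,US=1,PS=0
  L2 @0x1F[9] → 0x20087  P=1,RW=1,US=1,PS=1
  ✓ 0x2017F (huge @L2)  — 3 lookups
#1 VA=0xF874380BB69 (r,kernel):
  L0 @0x18[31] → 0x23007  P=1,RW=1,US=1,PS=0
  L1 @0x23[29] → 0x25007  P=1,RW=1,US=1,PS=0
  L2 @0x25[28] → 0x29007  P=1,RW=1,US=1,PS=0
  L3 @0x29[11] → 0x2A007  P=1,RW=1,US=1,PS=0
  ✓ 0x2AB69  — 4 lookups
#2 VA=0x7C26156C6 (r,kernel):
  L0 @0x18[0] → 0x2B007  P=1,RW=1,US=1,PS=0
  L1 @0x2B[31] → 0x2C007  P=1,RW=1,US=1,PS=0
  L2 @0x2C[19] → 0x30007  P=1,RW=1,US=1,PS=0
  L3 @0x30[21] → 0x32007  P=1,RW=1,US=1,PS=0
  ✓ 0x326C6  — 4 lookups
#3 VA=0x985006172A1 (r,kernel):
  L0 @0x18[19] → 0x35007  P=1,RW=1,US=1,PS=0
  L1 @0x35[20] → 0x38007  P=1,RW=1,US=1,PS=0
  L2 @0x38[3] → 0x3C007  P=1,RW=1,US=1,PS=0
  L3 @0x3C[23] → 0x40007  P=1,RW=1,US=1,PS=0
  ✓ 0x402A1  — 4 lookups
#4 VA=0x28300000BC8 (r,kernel):
  L0 @0x18[5] → 0x42007  P=1,RW=1,US=1,PS=0
  L1 @0x42[12] → 0x43087  P=1,RW=1,US=1,PS=1
  ✓ 0x43BC8 (huge @L1)  — 2 lookups
#5 VA=0x60380000814 (r,kernel):
  L0 @0x18[12] → 0x46007  P=1,RW=1,US=1,PS=0
  L1 @0x46[14] → 0xE000  P=0,RW=0,US=0,PS=0
  ⇒ fault: PAGE_NOT_PRESENT  — 2 lookups

Access #0 PA: 0x2017F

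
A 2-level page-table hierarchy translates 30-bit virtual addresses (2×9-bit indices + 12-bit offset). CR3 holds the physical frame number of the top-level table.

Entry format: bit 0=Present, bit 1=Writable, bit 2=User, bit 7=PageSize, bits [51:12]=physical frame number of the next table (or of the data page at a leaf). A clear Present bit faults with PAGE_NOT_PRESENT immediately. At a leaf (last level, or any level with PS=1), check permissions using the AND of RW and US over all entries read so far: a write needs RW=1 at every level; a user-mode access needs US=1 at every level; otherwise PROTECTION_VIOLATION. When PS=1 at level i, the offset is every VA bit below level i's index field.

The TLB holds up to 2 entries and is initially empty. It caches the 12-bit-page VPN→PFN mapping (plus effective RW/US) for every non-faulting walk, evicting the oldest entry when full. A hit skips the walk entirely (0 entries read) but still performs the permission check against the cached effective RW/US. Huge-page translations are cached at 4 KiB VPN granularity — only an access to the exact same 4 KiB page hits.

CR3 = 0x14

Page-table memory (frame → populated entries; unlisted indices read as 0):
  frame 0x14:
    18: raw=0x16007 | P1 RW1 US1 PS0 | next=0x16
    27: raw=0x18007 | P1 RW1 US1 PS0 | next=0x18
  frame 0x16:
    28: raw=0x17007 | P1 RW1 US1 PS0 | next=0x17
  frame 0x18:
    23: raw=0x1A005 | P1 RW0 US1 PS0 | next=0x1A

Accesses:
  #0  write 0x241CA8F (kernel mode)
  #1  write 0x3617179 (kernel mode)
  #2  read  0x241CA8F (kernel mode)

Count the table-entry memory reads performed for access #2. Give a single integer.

Trace:
#0 VA=0x241CA8F (w,kernel):
  L0: frame=0x14 idx=18 entry=0x16007 [P=1 RW=1 US=1 PS=0]
  L1: frame=0x16 idx=28 entry=0x17007 [P=1 RW=1 US=1 PS=0]
  ⇒ phys 0x17A8F  [2 reads]
#1 VA=0x3617179 (w,kernel):
  L0: frame=0x14 idx=27 entry=0x18007 [P=1 RW=1 US=1 PS=0]
  L1: frame=0x18 idx=23 entry=0x1A005 [P=1 RW=0 US=1 PS=0]
  → PROTECTION_VIOLATION  (2 entries read)
#2 VA=0x241CA8F (r,kernel):
  TLB hit vpn=0x241C → PA=0x17A8F

Entries read for #2: 0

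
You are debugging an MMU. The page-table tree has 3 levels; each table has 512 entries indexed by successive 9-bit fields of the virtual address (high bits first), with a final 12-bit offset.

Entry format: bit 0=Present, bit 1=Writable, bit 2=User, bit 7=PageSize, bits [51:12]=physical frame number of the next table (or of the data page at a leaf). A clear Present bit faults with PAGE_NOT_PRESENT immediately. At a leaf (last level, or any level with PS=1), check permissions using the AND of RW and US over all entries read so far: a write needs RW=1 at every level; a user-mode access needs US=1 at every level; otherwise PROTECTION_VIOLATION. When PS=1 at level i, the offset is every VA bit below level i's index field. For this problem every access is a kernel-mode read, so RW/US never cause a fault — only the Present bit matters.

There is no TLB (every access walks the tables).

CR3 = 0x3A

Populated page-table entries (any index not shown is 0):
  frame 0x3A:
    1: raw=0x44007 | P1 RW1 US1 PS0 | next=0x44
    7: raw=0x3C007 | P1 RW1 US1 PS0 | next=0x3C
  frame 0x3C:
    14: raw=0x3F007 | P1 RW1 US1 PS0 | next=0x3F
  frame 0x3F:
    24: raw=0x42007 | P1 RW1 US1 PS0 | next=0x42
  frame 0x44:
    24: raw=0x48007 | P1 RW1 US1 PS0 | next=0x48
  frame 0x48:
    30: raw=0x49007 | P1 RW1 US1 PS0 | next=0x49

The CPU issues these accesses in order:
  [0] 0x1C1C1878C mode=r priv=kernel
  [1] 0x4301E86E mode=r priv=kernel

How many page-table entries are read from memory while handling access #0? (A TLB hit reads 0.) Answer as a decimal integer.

Trace:
#0 VA=0x1C1C1878C (r,kernel):
  L0 @0x3A[7] → 0x3C007  P=1,RW=1,US=1,PS=0
  L1 @0x3C[14] → 0x3F007  P=1,RW=1,US=1,PS=0
  L2 @0x3F[24] → 0x42007  P=1,RW=1,US=1,PS=0
  → PA=0x4278C  (3 entries read)
#1 VA=0x4301E86E (r,kernel):
  L0 @0x3A[1] → 0x44007  P=1,RW=1,US=1,PS=0
  L1 @0x44[24] → 0x48007  P=1,RW=1,US=1,PS=0
  L2 @0x48[30] → 0x49007  P=1,RW=1,US=1,PS=0
  → PA=0x4986E  (3 entries read)

Entries read for #0: 3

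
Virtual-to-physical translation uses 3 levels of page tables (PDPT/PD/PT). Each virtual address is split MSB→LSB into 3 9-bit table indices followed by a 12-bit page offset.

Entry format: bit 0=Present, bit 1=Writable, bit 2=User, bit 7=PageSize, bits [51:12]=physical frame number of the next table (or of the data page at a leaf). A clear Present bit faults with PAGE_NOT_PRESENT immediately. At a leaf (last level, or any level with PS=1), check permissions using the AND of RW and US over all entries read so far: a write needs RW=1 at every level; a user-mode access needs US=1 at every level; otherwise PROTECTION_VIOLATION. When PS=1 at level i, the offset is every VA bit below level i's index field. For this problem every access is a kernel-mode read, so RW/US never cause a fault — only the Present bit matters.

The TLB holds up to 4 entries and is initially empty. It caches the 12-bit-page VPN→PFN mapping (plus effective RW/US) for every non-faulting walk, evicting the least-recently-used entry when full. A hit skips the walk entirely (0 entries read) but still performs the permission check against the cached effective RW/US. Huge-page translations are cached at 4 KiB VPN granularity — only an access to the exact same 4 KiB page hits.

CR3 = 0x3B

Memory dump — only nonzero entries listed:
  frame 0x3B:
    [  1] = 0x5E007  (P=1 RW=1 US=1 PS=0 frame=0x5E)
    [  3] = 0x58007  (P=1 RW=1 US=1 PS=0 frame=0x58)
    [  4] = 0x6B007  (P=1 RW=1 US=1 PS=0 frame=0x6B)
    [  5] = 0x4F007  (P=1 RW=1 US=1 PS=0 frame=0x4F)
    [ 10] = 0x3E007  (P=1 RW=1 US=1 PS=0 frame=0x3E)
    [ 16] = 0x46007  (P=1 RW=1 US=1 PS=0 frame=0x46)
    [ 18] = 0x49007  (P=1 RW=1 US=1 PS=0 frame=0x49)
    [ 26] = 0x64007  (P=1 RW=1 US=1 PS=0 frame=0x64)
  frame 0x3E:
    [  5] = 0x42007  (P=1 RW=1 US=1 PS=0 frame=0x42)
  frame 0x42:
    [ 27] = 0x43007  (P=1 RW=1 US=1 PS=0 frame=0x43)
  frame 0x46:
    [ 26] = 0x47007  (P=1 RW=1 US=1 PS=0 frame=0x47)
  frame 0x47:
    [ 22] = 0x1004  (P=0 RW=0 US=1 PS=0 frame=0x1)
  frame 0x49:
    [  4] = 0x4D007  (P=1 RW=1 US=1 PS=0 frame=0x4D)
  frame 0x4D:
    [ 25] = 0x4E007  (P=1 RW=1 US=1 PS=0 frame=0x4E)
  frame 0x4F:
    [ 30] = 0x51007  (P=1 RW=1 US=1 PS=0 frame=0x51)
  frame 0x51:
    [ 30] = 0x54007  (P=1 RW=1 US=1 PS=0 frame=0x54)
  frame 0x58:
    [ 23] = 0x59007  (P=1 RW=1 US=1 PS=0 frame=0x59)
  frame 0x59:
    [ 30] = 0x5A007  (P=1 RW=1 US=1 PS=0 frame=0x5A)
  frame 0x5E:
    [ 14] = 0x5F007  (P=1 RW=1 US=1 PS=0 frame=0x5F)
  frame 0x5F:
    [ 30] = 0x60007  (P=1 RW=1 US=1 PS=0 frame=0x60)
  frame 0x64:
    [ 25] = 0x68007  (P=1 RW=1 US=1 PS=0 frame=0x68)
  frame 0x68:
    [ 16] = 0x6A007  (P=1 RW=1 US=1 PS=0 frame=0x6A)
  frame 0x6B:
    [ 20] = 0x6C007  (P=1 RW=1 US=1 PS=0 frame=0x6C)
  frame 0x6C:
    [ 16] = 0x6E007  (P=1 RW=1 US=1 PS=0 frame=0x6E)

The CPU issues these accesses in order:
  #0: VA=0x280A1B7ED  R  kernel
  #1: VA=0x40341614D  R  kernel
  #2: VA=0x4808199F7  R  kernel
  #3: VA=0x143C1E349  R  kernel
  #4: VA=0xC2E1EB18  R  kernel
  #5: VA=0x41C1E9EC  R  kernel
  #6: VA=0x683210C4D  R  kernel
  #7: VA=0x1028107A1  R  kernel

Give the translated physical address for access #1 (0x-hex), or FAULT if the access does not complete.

Trace:
#0 VA=0x280A1B7ED (r,kernel):
  L0: frame=0x3B idx=10 entry=0x3E007 [P=1 RW=1 US=1 PS=0]
  L1: frame=0x3E idx=5 entry=0x42007 [P=1 RW=1 US=1 PS=0]
  L2: frame=0x42 idx=27 entry=0x43007 [P=1 RW=1 US=1 PS=0]
  ✓ 0x437ED  — 3 lookups
#1 VA=0x40341614D (r,kernel):
  L0: frame=0x3B idx=16 entry=0x46007 [P=1 RW=1 US=1 PS=0]
  L1: frame=0x46 idx=26 entry=0x47007 [P=1 RW=1 US=1 PS=0]
  L2: frame=0x47 idx=22 entry=0x1004 [P=0 RW=0 US=1 PS=0]
  ⇒ fault: PAGE_NOT_PRESENT  — 3 lookups
#2 VA=0x4808199F7 (r,kernel):
  L0: frame=0x3B idx=18 entry=0x49007 [P=1 RW=1 US=1 PS=0]
  L1: frame=0x49 idx=4 entry=0x4D007 [P=1 RW=1 US=1 PS=0]
  L2: frame=0x4D idx=25 entry=0x4E007 [P=1 RW=1 US=1 PS=0]
  ✓ 0x4E9F7  — 3 lookups
#3 VA=0x143C1E349 (r,kernel):
  L0: frame=0x3B idx=5 entry=0x4F007 [P=1 RW=1 US=1 PS=0]
  L1: frame=0x4F idx=30 entry=0x51007 [P=1 RW=1 US=1 PS=0]
  L2: frame=0x51 idx=30 entry=0x54007 [P=1 RW=1 US=1 PS=0]
  ✓ 0x54349  — 3 lookups
#4 VA=0xC2E1EB18 (r,kernel):
  L0: frame=0x3B idx=3 entry=0x58007 [P=1 RW=1 US=1 PS=0]
  L1: frame=0x58 idx=23 entry=0x59007 [P=1 RW=1 US=1 PS=0]
  L2: frame=0x59 idx=30 entry=0x5A007 [P=1 RW=1 US=1 PS=0]
  ✓ 0x5AB18  — 3 lookups
#5 VA=0x41C1E9EC (r,kernel):
  L0: frame=0x3B idx=1 entry=0x5E007 [P=1 RW=1 US=1 PS=0]
  L1: frame=0x5E idx=14 entry=0x5F007 [P=1 RW=1 US=1 PS=0]
  L2: frame=0x5F idx=30 entry=0x60007 [P=1 RW=1 US=1 PS=0]
  ✓ 0x609EC  — 3 lookups
#6 VA=0x683210C4D (r,kernel):
  L0: frame=0x3B idx=26 entry=0x64007 [P=1 RW=1 US=1 PS=0]
  L1: frame=0x64 idx=25 entry=0x68007 [P=1 RW=1 US=1 PS=0]
  L2: frame=0x68 idx=16 entry=0x6A007 [P=1 RW=1 US=1 PS=0]
  ✓ 0x6AC4D  — 3 lookups
#7 VA=0x1028107A1 (r,kernel):
  L0: frame=0x3B idx=4 entry=0x6B007 [P=1 RW=1 US=1 PS=0]
  L1: frame=0x6B idx=20 entry=0x6C007 [P=1 RW=1 US=1 PS=0]
  L2: frame=0x6C idx=16 entry=0x6E007 [P=1 RW=1 US=1 PS=0]
  ✓ 0x6E7A1  — 3 lookups

Access #1 PA: FAULT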